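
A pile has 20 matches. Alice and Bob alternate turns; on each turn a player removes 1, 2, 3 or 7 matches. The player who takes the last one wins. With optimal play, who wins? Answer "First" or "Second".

i:   0  1  2  3  4  5  6  7  8  9 10 11 12 13 14 15 16 17 18 19 20
     L  W  W  W  L  W  W  W  L  W  W  W  L  W  W  W  L  W  W  W  L
Position 20 is L, so the second player wins.

Second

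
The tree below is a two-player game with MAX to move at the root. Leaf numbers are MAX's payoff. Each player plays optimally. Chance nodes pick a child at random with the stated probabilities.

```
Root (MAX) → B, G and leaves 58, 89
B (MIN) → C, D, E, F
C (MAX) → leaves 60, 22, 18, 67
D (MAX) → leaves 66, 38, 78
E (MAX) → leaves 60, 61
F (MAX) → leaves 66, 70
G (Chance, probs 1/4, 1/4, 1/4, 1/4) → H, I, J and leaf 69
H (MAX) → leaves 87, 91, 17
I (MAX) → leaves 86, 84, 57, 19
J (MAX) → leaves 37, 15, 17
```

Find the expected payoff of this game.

89

C (MAX): max(60, 22, 18, 67) = 67
D (MAX): max(66, 38, 78) = 78
E (MAX): max(60, 61) = 61
F (MAX): max(66, 70) = 70
B (MIN): min(67, 78, 61, 70) = 61
H (MAX): max(87, 91, 17) = 91
I (MAX): max(86, 84, 57, 19) = 86
J (MAX): max(37, 15, 17) = 37
G (Chance): 1/4·91 + 1/4·86 + 1/4·37 + 1/4·69 = 70.75
Root (MAX): max(61, 70.75, 58, 89) = 89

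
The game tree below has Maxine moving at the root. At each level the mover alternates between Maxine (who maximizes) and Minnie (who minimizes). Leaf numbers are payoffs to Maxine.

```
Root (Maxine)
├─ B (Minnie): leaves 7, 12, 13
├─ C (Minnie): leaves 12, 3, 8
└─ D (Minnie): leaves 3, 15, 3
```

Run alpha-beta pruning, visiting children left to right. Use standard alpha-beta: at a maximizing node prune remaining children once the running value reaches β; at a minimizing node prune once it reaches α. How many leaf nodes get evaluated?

B [α=-∞,β=+∞]: v=7
C [α=7,β=+∞]: v=3 after child 2 ≤ α → α-cutoff, skip 1
D [α=7,β=+∞]: v=3 after child 1 ≤ α → α-cutoff, skip 2
Root [α=-∞,β=+∞]: v=7
Leaves evaluated: 6 of 9.

6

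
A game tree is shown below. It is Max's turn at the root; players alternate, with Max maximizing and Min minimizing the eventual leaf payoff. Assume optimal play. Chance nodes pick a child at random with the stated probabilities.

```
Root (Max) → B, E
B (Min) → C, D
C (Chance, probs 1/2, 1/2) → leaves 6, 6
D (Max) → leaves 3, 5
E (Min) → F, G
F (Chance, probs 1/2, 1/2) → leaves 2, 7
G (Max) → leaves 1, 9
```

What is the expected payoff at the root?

5

C (Chance): 1/2·6 + 1/2·6 = 6
D (Max): max(3, 5) = 5
B (Min): min(6, 5) = 5
F (Chance): 1/2·2 + 1/2·7 = 4.5
G (Max): max(1, 9) = 9
E (Min): min(4.5, 9) = 4.5
Root (Max): max(5, 4.5) = 5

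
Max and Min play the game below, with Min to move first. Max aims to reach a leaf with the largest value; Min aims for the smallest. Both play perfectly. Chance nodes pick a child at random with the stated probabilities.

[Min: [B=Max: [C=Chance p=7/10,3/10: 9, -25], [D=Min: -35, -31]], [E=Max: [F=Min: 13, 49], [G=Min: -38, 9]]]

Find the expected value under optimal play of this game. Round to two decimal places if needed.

C (Chance): 7/10·9 + 3/10·-25 = -1.2
D (Min): min(-35, -31) = -35
B (Max): max(-1.2, -35) = -1.2
F (Min): min(13, 49) = 13
G (Min): min(-38, 9) = -38
E (Max): max(13, -38) = 13
Root (Min): min(-1.2, 13) = -1.2

-1.2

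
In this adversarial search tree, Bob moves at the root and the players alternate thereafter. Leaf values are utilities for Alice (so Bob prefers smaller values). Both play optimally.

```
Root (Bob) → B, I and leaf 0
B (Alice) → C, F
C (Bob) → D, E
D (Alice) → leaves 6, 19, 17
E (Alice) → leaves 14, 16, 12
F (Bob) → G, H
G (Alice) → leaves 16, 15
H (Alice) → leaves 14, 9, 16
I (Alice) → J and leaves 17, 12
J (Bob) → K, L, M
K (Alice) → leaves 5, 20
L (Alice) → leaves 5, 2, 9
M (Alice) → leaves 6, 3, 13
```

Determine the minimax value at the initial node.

D (Alice): max(6, 19, 17) = 19
E (Alice): max(14, 16, 12) = 16
C (Bob): min(19, 16) = 16
G (Alice): max(16, 15) = 16
H (Alice): max(14, 9, 16) = 16
F (Bob): min(16, 16) = 16
B (Alice): max(16, 16) = 16
K (Alice): max(5, 20) = 20
L (Alice): max(5, 2, 9) = 9
M (Alice): max(6, 3, 13) = 13
J (Bob): min(20, 9, 13) = 9
I (Alice): max(9, 17, 12) = 17
Root (Bob): min(16, 17, 0) = 0

0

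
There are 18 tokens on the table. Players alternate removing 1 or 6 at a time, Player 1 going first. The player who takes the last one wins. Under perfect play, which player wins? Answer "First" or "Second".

Second

i:   0  1  2  3  4  5  6  7  8  9 10 11 12 13 14 15 16 17 18
     L  W  L  W  L  W  W  L  W  L  W  L  W  W  L  W  L  W  L
Position 18 is L, so the second player wins.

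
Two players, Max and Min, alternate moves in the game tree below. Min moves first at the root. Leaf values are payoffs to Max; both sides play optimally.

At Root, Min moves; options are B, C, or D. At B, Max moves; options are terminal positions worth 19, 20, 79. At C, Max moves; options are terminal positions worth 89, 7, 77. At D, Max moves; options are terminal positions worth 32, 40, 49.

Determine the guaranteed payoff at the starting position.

49

B (Max): max(19, 20, 79) = 79
C (Max): max(89, 7, 77) = 89
D (Max): max(32, 40, 49) = 49
Root (Min): min(79, 89, 49) = 49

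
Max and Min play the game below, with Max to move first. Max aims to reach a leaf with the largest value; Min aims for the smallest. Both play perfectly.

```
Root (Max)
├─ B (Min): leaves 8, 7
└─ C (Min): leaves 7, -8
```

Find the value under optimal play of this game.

B (Min): min(8, 7) = 7
C (Min): min(7, -8) = -8
Root (Max): max(7, -8) = 7

7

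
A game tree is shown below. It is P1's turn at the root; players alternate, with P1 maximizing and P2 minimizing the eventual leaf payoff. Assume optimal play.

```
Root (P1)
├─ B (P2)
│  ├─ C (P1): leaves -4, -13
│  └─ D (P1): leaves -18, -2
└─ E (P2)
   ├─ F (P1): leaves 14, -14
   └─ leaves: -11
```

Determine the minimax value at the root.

C (P1): max(-4, -13) = -4
D (P1): max(-18, -2) = -2
B (P2): min(-4, -2) = -4
F (P1): max(14, -14) = 14
E (P2): min(14, -11) = -11
Root (P1): max(-4, -11) = -4

-4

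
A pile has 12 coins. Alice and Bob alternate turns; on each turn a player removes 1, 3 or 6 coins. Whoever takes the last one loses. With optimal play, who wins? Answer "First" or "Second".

Second

i:   0  1  2  3  4  5  6  7  8  9 10 11 12
     W  L  W  L  W  L  W  W  W  W  L  W  L
Position 12 is L, so the second player wins.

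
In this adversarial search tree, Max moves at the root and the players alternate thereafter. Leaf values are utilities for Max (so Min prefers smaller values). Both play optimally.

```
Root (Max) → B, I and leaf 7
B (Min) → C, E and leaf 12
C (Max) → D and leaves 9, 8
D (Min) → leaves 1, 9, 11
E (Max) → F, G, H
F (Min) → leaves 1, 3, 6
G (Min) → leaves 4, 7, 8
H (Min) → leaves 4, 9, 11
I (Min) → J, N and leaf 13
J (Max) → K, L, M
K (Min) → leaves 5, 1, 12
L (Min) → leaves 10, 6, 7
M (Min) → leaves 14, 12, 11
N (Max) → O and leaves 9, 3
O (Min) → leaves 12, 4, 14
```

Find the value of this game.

9

D (Min): min(1, 9, 11) = 1
C (Max): max(1, 9, 8) = 9
F (Min): min(1, 3, 6) = 1
G (Min): min(4, 7, 8) = 4
H (Min): min(4, 9, 11) = 4
E (Max): max(1, 4, 4) = 4
B (Min): min(9, 4, 12) = 4
K (Min): min(5, 1, 12) = 1
L (Min): min(10, 6, 7) = 6
M (Min): min(14, 12, 11) = 11
J (Max): max(1, 6, 11) = 11
O (Min): min(12, 4, 14) = 4
N (Max): max(4, 9, 3) = 9
I (Min): min(11, 9, 13) = 9
Root (Max): max(4, 9, 7) = 9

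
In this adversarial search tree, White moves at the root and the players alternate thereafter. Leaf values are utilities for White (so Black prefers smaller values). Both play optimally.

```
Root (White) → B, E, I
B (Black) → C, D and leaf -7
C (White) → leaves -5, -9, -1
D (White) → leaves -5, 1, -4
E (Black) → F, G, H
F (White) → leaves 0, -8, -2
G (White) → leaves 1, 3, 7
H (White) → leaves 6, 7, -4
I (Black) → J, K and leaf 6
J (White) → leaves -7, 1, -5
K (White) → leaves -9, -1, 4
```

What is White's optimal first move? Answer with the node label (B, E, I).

I

C (White): max(-5, -9, -1) = -1
D (White): max(-5, 1, -4) = 1
B (Black): min(-1, 1, -7) = -7
F (White): max(0, -8, -2) = 0
G (White): max(1, 3, 7) = 7
H (White): max(6, 7, -4) = 7
E (Black): min(0, 7, 7) = 0
J (White): max(-7, 1, -5) = 1
K (White): max(-9, -1, 4) = 4
I (Black): min(1, 4, 6) = 1
Root (White): max(-7, 0, 1) = 1
White picks the child with the highest value: I (value 1).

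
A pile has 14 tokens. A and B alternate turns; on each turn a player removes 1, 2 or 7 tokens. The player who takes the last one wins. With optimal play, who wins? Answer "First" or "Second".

First

Mark each pile size as W (mover wins) or L (mover loses):
i:   0  1  2  3  4  5  6  7  8  9 10 11 12 13 14
     L  W  W  L  W  W  L  W  W  L  W  W  L  W  W
Position 14 is W, so the first player wins.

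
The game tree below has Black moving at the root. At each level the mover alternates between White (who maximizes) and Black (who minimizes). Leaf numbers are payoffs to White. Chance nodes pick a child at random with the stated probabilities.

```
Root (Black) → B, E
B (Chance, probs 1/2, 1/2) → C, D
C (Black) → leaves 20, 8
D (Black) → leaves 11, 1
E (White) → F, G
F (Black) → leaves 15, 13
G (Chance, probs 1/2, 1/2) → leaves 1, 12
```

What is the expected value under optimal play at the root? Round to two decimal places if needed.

C (Black): min(20, 8) = 8
D (Black): min(11, 1) = 1
B (Chance): 1/2·8 + 1/2·1 = 4.5
F (Black): min(15, 13) = 13
G (Chance): 1/2·1 + 1/2·12 = 6.5
E (White): max(13, 6.5) = 13
Root (Black): min(4.5, 13) = 4.5

4.5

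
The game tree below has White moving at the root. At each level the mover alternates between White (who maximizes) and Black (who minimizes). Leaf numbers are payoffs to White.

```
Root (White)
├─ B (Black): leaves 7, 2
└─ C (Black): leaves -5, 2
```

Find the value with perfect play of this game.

B (Black): min(7, 2) = 2
C (Black): min(-5, 2) = -5
Root (White): max(2, -5) = 2

2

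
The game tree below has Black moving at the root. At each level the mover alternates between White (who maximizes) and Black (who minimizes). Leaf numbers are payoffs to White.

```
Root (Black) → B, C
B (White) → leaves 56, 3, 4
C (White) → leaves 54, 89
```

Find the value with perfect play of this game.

56

B (White): max(56, 3, 4) = 56
C (White): max(54, 89) = 89
Root (Black): min(56, 89) = 56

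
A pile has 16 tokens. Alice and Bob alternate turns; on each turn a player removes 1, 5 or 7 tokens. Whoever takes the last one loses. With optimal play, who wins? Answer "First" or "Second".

First

Positions where the player to move wins (W) vs loses (L):
i:   0  1  2  3  4  5  6  7  8  9 10 11 12 13 14 15 16
     W  L  W  L  W  L  W  L  W  L  W  L  W  L  W  L  W
Position 16 is W, so the first player wins.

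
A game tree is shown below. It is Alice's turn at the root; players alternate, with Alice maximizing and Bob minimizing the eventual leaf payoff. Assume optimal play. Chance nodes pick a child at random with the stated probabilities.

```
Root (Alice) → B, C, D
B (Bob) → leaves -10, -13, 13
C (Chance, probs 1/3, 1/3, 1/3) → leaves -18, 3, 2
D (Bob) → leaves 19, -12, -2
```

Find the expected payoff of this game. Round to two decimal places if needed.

B (Bob): min(-10, -13, 13) = -13
C (Chance): 1/3·-18 + 1/3·3 + 1/3·2 = -4.33
D (Bob): min(19, -12, -2) = -12
Root (Alice): max(-13, -4.33, -12) = -4.33

-4.33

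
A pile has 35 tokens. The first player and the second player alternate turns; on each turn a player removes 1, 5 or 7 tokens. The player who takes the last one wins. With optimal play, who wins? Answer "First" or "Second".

Compute winning (W) and losing (L) positions by backward induction:
i:   0  1  2  3  4  5  6  7  8  9 10 11 12 13 14 15 16 17 18 19 20 21 22 23 24 25 26 27 28 29 30 31 32 33 34 35
     L  W  L  W  L  W  L  W  L  W  L  W  L  W  L  W  L  W  L  W  L  W  L  W  L  W  L  W  L  W  L  W  L  W  L  W
Position 35 is W, so the first player wins.

First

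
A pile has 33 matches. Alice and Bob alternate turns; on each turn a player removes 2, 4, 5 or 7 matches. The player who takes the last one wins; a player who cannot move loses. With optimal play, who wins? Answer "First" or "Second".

W/L table (W = player to move can force a win):
i:   0  1  2  3  4  5  6  7  8  9 10 11 12 13 14 15 16 17 18 19 20 21 22 23 24 25 26 27 28 29 30 31 32 33
     L  L  W  W  W  W  W  W  W  L  L  W  W  W  W  W  W  W  L  L  W  W  W  W  W  W  W  L  L  W  W  W  W  W
Position 33 is W, so the first player wins.

First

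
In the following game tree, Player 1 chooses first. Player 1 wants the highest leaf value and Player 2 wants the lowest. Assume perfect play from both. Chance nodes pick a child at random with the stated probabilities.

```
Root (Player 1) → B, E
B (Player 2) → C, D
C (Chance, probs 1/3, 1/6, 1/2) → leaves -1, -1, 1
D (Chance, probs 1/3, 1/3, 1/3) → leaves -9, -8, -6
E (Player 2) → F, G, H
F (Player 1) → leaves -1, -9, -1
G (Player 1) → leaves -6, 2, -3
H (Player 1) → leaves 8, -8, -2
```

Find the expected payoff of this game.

C (Chance): 1/3·-1 + 1/6·-1 + 1/2·1 = 0
D (Chance): 1/3·-9 + 1/3·-8 + 1/3·-6 = -7.67
B (Player 2): min(0, -7.67) = -7.67
F (Player 1): max(-1, -9, -1) = -1
G (Player 1): max(-6, 2, -3) = 2
H (Player 1): max(8, -8, -2) = 8
E (Player 2): min(-1, 2, 8) = -1
Root (Player 1): max(-7.67, -1) = -1

-1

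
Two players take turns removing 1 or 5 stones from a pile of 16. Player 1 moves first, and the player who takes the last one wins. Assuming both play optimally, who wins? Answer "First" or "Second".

Second

W/L table (W = player to move can force a win):
i:   0  1  2  3  4  5  6  7  8  9 10 11 12 13 14 15 16
     L  W  L  W  L  W  L  W  L  W  L  W  L  W  L  W  L
Position 16 is L, so the second player wins.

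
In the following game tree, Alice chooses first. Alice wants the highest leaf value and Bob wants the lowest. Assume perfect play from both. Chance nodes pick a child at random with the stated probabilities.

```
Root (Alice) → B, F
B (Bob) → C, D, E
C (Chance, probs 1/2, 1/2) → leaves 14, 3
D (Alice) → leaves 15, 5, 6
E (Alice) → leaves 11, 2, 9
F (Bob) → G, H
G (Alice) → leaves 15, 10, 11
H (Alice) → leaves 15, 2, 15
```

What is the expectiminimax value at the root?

15

C (Chance): 1/2·14 + 1/2·3 = 8.5
D (Alice): max(15, 5, 6) = 15
E (Alice): max(11, 2, 9) = 11
B (Bob): min(8.5, 15, 11) = 8.5
G (Alice): max(15, 10, 11) = 15
H (Alice): max(15, 2, 15) = 15
F (Bob): min(15, 15) = 15
Root (Alice): max(8.5, 15) = 15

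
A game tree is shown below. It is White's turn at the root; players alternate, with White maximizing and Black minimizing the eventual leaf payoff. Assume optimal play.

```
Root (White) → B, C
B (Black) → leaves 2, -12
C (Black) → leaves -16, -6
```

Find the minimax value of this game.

-12

B (Black): min(2, -12) = -12
C (Black): min(-16, -6) = -16
Root (White): max(-12, -16) = -12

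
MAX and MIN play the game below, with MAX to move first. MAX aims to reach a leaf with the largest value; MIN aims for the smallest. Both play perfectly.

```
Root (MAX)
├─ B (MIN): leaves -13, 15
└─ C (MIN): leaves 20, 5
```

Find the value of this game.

5

B (MIN): min(-13, 15) = -13
C (MIN): min(20, 5) = 5
Root (MAX): max(-13, 5) = 5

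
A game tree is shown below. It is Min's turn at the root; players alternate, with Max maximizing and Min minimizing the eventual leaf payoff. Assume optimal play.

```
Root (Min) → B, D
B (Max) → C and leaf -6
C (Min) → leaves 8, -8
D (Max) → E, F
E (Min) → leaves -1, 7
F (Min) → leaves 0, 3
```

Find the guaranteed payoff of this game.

C (Min): min(8, -8) = -8
B (Max): max(-8, -6) = -6
E (Min): min(-1, 7) = -1
F (Min): min(0, 3) = 0
D (Max): max(-1, 0) = 0
Root (Min): min(-6, 0) = -6

-6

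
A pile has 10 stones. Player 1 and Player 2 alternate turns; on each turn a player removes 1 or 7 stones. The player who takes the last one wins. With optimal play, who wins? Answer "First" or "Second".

Second

i:   0  1  2  3  4  5  6  7  8  9 10
     L  W  L  W  L  W  L  W  L  W  L
Position 10 is L, so the second player wins.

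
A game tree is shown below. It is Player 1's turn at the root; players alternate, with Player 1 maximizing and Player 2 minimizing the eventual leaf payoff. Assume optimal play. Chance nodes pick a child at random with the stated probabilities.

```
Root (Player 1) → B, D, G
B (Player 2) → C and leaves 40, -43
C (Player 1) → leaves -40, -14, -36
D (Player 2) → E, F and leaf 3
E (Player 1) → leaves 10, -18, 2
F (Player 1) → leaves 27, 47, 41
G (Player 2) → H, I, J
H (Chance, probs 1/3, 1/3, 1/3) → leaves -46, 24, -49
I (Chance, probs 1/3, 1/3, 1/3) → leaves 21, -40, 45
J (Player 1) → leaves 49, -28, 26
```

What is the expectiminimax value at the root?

3

C (Player 1): max(-40, -14, -36) = -14
B (Player 2): min(-14, 40, -43) = -43
E (Player 1): max(10, -18, 2) = 10
F (Player 1): max(27, 47, 41) = 47
D (Player 2): min(10, 47, 3) = 3
H (Chance): 1/3·-46 + 1/3·24 + 1/3·-49 = -23.67
I (Chance): 1/3·21 + 1/3·-40 + 1/3·45 = 8.67
J (Player 1): max(49, -28, 26) = 49
G (Player 2): min(-23.67, 8.67, 49) = -23.67
Root (Player 1): max(-43, 3, -23.67) = 3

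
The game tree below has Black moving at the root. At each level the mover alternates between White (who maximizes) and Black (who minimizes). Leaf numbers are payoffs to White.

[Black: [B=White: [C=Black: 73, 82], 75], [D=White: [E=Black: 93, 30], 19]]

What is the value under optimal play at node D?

E: min(93, 30) = 30
D: max(30, 19) = 30

30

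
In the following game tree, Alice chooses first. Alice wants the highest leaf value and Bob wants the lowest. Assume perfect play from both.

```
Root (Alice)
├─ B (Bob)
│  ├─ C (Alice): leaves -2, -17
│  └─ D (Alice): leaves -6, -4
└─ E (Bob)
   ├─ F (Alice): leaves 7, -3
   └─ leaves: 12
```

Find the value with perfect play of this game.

7

C (Alice): max(-2, -17) = -2
D (Alice): max(-6, -4) = -4
B (Bob): min(-2, -4) = -4
F (Alice): max(7, -3) = 7
E (Bob): min(7, 12) = 7
Root (Alice): max(-4, 7) = 7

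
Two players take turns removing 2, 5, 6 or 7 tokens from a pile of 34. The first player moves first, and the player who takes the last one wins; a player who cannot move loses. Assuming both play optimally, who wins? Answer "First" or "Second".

First

W/L table (W = player to move can force a win):
i:   0  1  2  3  4  5  6  7  8  9 10 11 12 13 14 15 16 17 18 19 20 21 22 23 24 25 26 27 28 29 30 31 32 33 34
     L  L  W  W  L  W  W  W  W  W  W  W  L  L  W  W  L  W  W  W  W  W  W  W  L  L  W  W  L  W  W  W  W  W  W
Position 34 is W, so the first player wins.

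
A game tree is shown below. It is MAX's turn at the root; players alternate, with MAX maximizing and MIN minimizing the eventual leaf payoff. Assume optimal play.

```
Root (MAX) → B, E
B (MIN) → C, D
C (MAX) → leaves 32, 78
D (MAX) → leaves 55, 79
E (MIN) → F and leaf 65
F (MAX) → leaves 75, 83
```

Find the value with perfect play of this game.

C (MAX): max(32, 78) = 78
D (MAX): max(55, 79) = 79
B (MIN): min(78, 79) = 78
F (MAX): max(75, 83) = 83
E (MIN): min(83, 65) = 65
Root (MAX): max(78, 65) = 78

78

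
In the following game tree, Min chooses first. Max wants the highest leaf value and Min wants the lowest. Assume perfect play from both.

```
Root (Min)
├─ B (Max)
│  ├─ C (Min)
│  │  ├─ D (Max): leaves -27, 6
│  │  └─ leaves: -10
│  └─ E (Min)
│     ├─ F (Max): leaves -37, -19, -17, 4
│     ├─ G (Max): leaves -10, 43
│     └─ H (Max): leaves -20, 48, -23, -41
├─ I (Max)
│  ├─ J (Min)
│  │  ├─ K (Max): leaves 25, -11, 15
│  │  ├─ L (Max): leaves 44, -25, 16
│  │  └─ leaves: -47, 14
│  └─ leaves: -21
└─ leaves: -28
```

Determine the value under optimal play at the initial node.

D (Max): max(-27, 6) = 6
C (Min): min(6, -10) = -10
F (Max): max(-37, -19, -17, 4) = 4
G (Max): max(-10, 43) = 43
H (Max): max(-20, 48, -23, -41) = 48
E (Min): min(4, 43, 48) = 4
B (Max): max(-10, 4) = 4
K (Max): max(25, -11, 15) = 25
L (Max): max(44, -25, 16) = 44
J (Min): min(25, 44, -47, 14) = -47
I (Max): max(-47, -21) = -21
Root (Min): min(4, -21, -28) = -28

-28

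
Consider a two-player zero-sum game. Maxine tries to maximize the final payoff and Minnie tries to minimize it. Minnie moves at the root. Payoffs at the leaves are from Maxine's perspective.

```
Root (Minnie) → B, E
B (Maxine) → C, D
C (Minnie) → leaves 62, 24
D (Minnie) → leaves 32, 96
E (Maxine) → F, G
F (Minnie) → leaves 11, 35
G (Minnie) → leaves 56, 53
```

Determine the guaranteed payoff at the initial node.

C (Minnie): min(62, 24) = 24
D (Minnie): min(32, 96) = 32
B (Maxine): max(24, 32) = 32
F (Minnie): min(11, 35) = 11
G (Minnie): min(56, 53) = 53
E (Maxine): max(11, 53) = 53
Root (Minnie): min(32, 53) = 32

32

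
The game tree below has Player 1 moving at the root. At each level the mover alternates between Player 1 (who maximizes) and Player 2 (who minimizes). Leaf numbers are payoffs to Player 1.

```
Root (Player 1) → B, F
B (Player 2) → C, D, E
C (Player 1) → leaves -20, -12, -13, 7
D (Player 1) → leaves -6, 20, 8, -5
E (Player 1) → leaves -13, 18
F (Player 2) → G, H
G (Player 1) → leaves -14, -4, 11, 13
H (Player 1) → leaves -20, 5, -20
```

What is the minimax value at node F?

G: max(-14, -4, 11, 13) = 13
H: max(-20, 5, -20) = 5
F: min(13, 5) = 5

5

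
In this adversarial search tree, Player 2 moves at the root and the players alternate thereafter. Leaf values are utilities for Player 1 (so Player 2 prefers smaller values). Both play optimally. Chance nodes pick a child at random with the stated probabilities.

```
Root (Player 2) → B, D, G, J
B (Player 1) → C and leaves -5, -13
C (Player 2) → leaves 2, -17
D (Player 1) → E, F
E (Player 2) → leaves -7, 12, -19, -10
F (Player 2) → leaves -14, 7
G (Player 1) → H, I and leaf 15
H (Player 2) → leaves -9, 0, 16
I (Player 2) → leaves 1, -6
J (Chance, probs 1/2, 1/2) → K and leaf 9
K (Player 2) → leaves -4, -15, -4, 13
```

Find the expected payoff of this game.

C (Player 2): min(2, -17) = -17
B (Player 1): max(-17, -5, -13) = -5
E (Player 2): min(-7, 12, -19, -10) = -19
F (Player 2): min(-14, 7) = -14
D (Player 1): max(-19, -14) = -14
H (Player 2): min(-9, 0, 16) = -9
I (Player 2): min(1, -6) = -6
G (Player 1): max(-9, -6, 15) = 15
K (Player 2): min(-4, -15, -4, 13) = -15
J (Chance): 1/2·-15 + 1/2·9 = -3
Root (Player 2): min(-5, -14, 15, -3) = -14

-14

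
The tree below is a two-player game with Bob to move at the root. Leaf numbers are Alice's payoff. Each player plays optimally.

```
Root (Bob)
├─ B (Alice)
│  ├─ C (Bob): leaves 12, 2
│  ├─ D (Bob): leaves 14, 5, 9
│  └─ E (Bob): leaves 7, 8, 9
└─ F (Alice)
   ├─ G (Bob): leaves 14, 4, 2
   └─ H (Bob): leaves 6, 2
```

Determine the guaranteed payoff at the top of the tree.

C (Bob): min(12, 2) = 2
D (Bob): min(14, 5, 9) = 5
E (Bob): min(7, 8, 9) = 7
B (Alice): max(2, 5, 7) = 7
G (Bob): min(14, 4, 2) = 2
H (Bob): min(6, 2) = 2
F (Alice): max(2, 2) = 2
Root (Bob): min(7, 2) = 2

2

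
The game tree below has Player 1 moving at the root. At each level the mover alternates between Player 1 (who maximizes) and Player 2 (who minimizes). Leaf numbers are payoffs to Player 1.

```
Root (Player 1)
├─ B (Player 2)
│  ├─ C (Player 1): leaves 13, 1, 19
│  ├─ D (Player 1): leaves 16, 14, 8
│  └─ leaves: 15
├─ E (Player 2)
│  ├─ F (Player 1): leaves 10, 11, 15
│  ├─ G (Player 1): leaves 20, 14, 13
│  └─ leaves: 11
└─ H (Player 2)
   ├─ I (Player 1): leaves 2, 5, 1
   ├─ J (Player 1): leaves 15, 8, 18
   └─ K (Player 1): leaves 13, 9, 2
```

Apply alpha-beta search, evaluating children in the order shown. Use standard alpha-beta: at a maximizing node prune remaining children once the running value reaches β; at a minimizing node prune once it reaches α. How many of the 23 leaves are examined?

C [α=-∞,β=+∞]: v=19
D [α=-∞,β=19]: v=16
B [α=-∞,β=+∞]: v=15
F [α=15,β=+∞]: v=15
E [α=15,β=+∞]: v=15 after child 1 ≤ α → α-cutoff, skip 2
I [α=15,β=+∞]: v=5
H [α=15,β=+∞]: v=5 after child 1 ≤ α → α-cutoff, skip 2
Root [α=-∞,β=+∞]: v=15
Leaves evaluated: 13 of 23.

13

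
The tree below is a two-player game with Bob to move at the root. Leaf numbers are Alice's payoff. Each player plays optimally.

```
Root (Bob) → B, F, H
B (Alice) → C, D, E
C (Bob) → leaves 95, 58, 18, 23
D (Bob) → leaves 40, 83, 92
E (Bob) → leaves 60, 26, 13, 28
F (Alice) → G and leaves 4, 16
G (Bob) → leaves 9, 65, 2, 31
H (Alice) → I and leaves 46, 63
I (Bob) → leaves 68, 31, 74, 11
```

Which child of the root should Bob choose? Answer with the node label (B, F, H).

C (Bob): min(95, 58, 18, 23) = 18
D (Bob): min(40, 83, 92) = 40
E (Bob): min(60, 26, 13, 28) = 13
B (Alice): max(18, 40, 13) = 40
G (Bob): min(9, 65, 2, 31) = 2
F (Alice): max(2, 4, 16) = 16
I (Bob): min(68, 31, 74, 11) = 11
H (Alice): max(11, 46, 63) = 63
Root (Bob): min(40, 16, 63) = 16
Bob picks the child with the lowest value: F (value 16).

F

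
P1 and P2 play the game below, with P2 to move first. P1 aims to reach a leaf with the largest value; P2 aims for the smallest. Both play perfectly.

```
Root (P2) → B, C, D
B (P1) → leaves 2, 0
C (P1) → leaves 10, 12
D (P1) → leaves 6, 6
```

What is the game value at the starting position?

2

B (P1): max(2, 0) = 2
C (P1): max(10, 12) = 12
D (P1): max(6, 6) = 6
Root (P2): min(2, 12, 6) = 2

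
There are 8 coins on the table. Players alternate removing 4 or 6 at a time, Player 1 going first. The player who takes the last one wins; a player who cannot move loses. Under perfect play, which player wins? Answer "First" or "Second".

Positions where the player to move wins (W) vs loses (L):
i:   0  1  2  3  4  5  6  7  8
     L  L  L  L  W  W  W  W  W
Position 8 is W, so the first player wins.

First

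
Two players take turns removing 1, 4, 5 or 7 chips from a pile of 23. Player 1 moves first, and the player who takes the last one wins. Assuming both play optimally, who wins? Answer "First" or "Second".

i:   0  1  2  3  4  5  6  7  8  9 10 11 12 13 14 15 16 17 18 19 20 21 22 23
     L  W  L  W  W  W  W  W  L  W  L  W  W  W  W  W  L  W  L  W  W  W  W  W
Position 23 is W, so the first player wins.

First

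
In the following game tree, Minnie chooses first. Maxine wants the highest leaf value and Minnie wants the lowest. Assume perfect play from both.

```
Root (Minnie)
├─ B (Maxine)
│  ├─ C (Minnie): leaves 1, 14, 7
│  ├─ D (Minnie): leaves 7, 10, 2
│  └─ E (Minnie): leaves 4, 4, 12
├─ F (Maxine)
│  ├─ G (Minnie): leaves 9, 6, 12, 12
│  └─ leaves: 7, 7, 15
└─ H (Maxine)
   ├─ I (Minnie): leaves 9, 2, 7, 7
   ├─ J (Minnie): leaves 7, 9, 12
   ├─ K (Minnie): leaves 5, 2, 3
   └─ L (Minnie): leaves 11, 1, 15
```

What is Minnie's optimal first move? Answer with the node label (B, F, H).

C (Minnie): min(1, 14, 7) = 1
D (Minnie): min(7, 10, 2) = 2
E (Minnie): min(4, 4, 12) = 4
B (Maxine): max(1, 2, 4) = 4
G (Minnie): min(9, 6, 12, 12) = 6
F (Maxine): max(6, 7, 7, 15) = 15
I (Minnie): min(9, 2, 7, 7) = 2
J (Minnie): min(7, 9, 12) = 7
K (Minnie): min(5, 2, 3) = 2
L (Minnie): min(11, 1, 15) = 1
H (Maxine): max(2, 7, 2, 1) = 7
Root (Minnie): min(4, 15, 7) = 4
Minnie picks the child with the lowest value: B (value 4).

B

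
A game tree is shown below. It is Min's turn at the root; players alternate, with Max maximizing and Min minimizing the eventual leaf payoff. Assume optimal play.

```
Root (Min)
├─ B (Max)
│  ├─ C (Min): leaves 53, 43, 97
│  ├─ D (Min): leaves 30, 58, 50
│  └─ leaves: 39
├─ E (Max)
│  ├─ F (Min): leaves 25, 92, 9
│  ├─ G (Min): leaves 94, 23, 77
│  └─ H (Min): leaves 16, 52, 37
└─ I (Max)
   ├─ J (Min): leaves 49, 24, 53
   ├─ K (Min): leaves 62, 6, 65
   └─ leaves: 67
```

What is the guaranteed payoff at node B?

C: min(53, 43, 97) = 43
D: min(30, 58, 50) = 30
B: max(43, 30, 39) = 43

43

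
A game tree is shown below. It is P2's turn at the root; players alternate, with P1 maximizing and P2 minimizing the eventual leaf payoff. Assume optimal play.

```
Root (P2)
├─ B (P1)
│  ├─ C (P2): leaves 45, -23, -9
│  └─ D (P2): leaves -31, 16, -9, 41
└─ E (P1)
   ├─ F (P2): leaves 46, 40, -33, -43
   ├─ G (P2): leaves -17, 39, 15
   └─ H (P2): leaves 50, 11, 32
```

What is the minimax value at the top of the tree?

C (P2): min(45, -23, -9) = -23
D (P2): min(-31, 16, -9, 41) = -31
B (P1): max(-23, -31) = -23
F (P2): min(46, 40, -33, -43) = -43
G (P2): min(-17, 39, 15) = -17
H (P2): min(50, 11, 32) = 11
E (P1): max(-43, -17, 11) = 11
Root (P2): min(-23, 11) = -23

-23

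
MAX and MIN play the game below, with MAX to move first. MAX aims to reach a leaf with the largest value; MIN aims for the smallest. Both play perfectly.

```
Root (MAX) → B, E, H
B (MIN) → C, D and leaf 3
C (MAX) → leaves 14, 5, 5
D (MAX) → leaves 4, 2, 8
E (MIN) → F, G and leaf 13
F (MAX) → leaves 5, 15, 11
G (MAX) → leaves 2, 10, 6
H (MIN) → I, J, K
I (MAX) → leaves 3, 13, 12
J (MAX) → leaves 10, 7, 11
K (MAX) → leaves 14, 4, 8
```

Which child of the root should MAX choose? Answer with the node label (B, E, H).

H

C (MAX): max(14, 5, 5) = 14
D (MAX): max(4, 2, 8) = 8
B (MIN): min(14, 8, 3) = 3
F (MAX): max(5, 15, 11) = 15
G (MAX): max(2, 10, 6) = 10
E (MIN): min(15, 10, 13) = 10
I (MAX): max(3, 13, 12) = 13
J (MAX): max(10, 7, 11) = 11
K (MAX): max(14, 4, 8) = 14
H (MIN): min(13, 11, 14) = 11
Root (MAX): max(3, 10, 11) = 11
MAX picks the child with the highest value: H (value 11).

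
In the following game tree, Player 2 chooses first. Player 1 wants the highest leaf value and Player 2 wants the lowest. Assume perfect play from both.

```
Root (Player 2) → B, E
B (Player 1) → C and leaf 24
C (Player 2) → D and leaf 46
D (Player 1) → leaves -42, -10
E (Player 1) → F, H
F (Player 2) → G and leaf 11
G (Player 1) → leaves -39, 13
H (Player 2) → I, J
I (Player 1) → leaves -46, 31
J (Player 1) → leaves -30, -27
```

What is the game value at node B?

D: max(-42, -10) = -10
C: min(-10, 46) = -10
B: max(-10, 24) = 24

24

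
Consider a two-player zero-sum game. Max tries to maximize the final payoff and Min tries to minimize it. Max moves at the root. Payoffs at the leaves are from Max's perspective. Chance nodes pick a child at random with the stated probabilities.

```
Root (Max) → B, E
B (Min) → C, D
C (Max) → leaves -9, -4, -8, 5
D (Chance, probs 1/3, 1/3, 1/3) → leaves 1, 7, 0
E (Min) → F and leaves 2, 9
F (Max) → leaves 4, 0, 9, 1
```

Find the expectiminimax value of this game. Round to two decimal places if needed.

2.67

C (Max): max(-9, -4, -8, 5) = 5
D (Chance): 1/3·1 + 1/3·7 + 1/3·0 = 2.67
B (Min): min(5, 2.67) = 2.67
F (Max): max(4, 0, 9, 1) = 9
E (Min): min(9, 2, 9) = 2
Root (Max): max(2.67, 2) = 2.67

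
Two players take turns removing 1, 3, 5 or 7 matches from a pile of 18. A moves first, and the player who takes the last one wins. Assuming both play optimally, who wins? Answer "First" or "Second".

Second

Mark each pile size as W (mover wins) or L (mover loses):
i:   0  1  2  3  4  5  6  7  8  9 10 11 12 13 14 15 16 17 18
     L  W  L  W  L  W  L  W  L  W  L  W  L  W  L  W  L  W  L
Position 18 is L, so the second player wins.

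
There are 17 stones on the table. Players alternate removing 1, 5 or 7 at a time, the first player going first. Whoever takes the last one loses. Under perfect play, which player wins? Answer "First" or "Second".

i:   0  1  2  3  4  5  6  7  8  9 10 11 12 13 14 15 16 17
     W  L  W  L  W  L  W  L  W  L  W  L  W  L  W  L  W  L
Position 17 is L, so the second player wins.

Second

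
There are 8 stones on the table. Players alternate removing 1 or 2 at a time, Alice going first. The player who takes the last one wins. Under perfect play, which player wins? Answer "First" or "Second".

First

Compute winning (W) and losing (L) positions by backward induction:
i:   0  1  2  3  4  5  6  7  8
     L  W  W  L  W  W  L  W  W
Position 8 is W, so the first player wins.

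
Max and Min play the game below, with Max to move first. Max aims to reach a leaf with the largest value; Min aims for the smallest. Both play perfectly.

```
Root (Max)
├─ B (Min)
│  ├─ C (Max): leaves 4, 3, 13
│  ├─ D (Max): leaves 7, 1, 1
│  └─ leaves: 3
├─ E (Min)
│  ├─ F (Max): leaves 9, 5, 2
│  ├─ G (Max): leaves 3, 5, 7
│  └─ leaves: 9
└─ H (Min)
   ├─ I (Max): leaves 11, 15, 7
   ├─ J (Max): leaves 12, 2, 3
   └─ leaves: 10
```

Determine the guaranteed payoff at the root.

C (Max): max(4, 3, 13) = 13
D (Max): max(7, 1, 1) = 7
B (Min): min(13, 7, 3) = 3
F (Max): max(9, 5, 2) = 9
G (Max): max(3, 5, 7) = 7
E (Min): min(9, 7, 9) = 7
I (Max): max(11, 15, 7) = 15
J (Max): max(12, 2, 3) = 12
H (Min): min(15, 12, 10) = 10
Root (Max): max(3, 7, 10) = 10

10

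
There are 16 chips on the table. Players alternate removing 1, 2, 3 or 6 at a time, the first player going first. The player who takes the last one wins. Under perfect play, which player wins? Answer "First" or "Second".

Second

W/L table (W = player to move can force a win):
i:   0  1  2  3  4  5  6  7  8  9 10 11 12 13 14 15 16
     L  W  W  W  L  W  W  W  L  W  W  W  L  W  W  W  L
Position 16 is L, so the second player wins.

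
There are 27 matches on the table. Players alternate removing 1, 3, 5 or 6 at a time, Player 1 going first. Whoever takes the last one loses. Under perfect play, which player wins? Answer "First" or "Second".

Second

Mark each pile size as W (mover wins) or L (mover loses):
i:   0  1  2  3  4  5  6  7  8  9 10 11 12 13 14 15 16 17 18 19 20 21 22 23 24 25 26 27
     W  L  W  L  W  L  W  W  W  W  W  W  L  W  L  W  L  W  W  W  W  W  W  L  W  L  W  L
Position 27 is L, so the second player wins.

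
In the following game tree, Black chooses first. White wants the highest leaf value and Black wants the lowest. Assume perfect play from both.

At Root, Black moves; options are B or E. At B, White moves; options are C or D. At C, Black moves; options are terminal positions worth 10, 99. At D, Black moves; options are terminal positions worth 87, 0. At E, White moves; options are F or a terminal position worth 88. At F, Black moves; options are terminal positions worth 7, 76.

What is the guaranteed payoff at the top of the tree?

C (Black): min(10, 99) = 10
D (Black): min(87, 0) = 0
B (White): max(10, 0) = 10
F (Black): min(7, 76) = 7
E (White): max(7, 88) = 88
Root (Black): min(10, 88) = 10

10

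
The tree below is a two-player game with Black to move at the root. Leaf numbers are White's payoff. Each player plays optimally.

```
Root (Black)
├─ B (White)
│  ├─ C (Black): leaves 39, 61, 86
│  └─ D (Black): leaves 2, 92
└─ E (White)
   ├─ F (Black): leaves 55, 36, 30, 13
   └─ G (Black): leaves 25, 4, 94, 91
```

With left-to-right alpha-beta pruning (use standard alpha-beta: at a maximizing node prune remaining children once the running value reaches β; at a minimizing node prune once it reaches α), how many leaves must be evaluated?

10

C [α=-∞,β=+∞]: v=39
D [α=39,β=+∞]: v=2 after child 1 ≤ α → α-cutoff, skip 1
B [α=-∞,β=+∞]: v=39
F [α=-∞,β=39]: v=13
G [α=13,β=39]: v=4 after child 2 ≤ α → α-cutoff, skip 2
E [α=-∞,β=39]: v=13
Root [α=-∞,β=+∞]: v=13
Leaves evaluated: 10 of 13.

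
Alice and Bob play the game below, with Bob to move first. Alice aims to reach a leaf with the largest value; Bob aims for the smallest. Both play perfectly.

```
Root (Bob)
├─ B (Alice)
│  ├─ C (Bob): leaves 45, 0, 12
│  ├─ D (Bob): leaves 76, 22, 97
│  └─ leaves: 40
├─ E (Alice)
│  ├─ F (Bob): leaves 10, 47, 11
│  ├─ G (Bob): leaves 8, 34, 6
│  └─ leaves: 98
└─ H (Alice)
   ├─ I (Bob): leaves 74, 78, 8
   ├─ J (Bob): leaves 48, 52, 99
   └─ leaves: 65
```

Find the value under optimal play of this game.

C (Bob): min(45, 0, 12) = 0
D (Bob): min(76, 22, 97) = 22
B (Alice): max(0, 22, 40) = 40
F (Bob): min(10, 47, 11) = 10
G (Bob): min(8, 34, 6) = 6
E (Alice): max(10, 6, 98) = 98
I (Bob): min(74, 78, 8) = 8
J (Bob): min(48, 52, 99) = 48
H (Alice): max(8, 48, 65) = 65
Root (Bob): min(40, 98, 65) = 40

40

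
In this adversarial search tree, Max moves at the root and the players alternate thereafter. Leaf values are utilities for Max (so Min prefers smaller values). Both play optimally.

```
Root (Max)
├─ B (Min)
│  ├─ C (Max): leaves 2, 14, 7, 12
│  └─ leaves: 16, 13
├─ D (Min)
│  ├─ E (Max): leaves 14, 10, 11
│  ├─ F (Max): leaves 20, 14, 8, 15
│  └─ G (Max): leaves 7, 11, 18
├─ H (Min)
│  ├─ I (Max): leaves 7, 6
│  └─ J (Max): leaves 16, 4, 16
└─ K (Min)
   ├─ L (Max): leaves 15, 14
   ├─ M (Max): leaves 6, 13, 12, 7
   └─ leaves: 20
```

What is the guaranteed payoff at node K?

L: max(15, 14) = 15
M: max(6, 13, 12, 7) = 13
K: min(15, 13, 20) = 13

13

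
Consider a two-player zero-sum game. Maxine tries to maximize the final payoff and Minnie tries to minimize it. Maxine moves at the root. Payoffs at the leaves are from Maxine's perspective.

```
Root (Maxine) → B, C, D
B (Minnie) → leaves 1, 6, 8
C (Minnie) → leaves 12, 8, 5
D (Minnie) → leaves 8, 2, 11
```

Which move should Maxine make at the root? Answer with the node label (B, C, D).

C

B (Minnie): min(1, 6, 8) = 1
C (Minnie): min(12, 8, 5) = 5
D (Minnie): min(8, 2, 11) = 2
Root (Maxine): max(1, 5, 2) = 5
Maxine picks the child with the highest value: C (value 5).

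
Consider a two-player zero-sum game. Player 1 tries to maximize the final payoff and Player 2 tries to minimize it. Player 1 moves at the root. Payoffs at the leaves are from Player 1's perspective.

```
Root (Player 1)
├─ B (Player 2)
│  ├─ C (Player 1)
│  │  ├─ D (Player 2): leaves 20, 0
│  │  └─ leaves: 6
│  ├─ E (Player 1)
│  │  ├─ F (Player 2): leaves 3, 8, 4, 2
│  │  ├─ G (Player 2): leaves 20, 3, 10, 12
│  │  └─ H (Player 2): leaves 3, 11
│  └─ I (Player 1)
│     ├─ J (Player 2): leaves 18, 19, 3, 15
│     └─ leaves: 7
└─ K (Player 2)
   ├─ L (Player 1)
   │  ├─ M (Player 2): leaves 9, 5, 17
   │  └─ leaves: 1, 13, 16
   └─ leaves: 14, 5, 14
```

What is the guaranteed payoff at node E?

F: min(3, 8, 4, 2) = 2
G: min(20, 3, 10, 12) = 3
H: min(3, 11) = 3
E: max(2, 3, 3) = 3

3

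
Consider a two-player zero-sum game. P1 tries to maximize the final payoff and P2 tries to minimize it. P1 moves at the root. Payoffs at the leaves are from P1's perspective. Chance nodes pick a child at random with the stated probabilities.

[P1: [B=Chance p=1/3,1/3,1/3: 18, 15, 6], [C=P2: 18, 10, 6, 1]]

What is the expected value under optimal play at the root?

13

B (Chance): 1/3·18 + 1/3·15 + 1/3·6 = 13
C (P2): min(18, 10, 6, 1) = 1
Root (P1): max(13, 1) = 13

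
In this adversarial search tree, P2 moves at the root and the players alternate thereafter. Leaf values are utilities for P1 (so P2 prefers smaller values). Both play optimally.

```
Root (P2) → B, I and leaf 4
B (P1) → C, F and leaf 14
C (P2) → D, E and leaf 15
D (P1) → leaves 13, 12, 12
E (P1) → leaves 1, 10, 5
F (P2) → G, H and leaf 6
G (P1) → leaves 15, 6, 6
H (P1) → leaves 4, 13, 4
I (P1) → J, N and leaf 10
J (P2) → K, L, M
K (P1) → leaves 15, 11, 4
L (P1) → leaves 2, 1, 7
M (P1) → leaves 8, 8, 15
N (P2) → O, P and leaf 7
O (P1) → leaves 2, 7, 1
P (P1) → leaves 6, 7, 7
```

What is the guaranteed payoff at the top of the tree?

4

D (P1): max(13, 12, 12) = 13
E (P1): max(1, 10, 5) = 10
C (P2): min(13, 10, 15) = 10
G (P1): max(15, 6, 6) = 15
H (P1): max(4, 13, 4) = 13
F (P2): min(15, 13, 6) = 6
B (P1): max(10, 6, 14) = 14
K (P1): max(15, 11, 4) = 15
L (P1): max(2, 1, 7) = 7
M (P1): max(8, 8, 15) = 15
J (P2): min(15, 7, 15) = 7
O (P1): max(2, 7, 1) = 7
P (P1): max(6, 7, 7) = 7
N (P2): min(7, 7, 7) = 7
I (P1): max(7, 7, 10) = 10
Root (P2): min(14, 10, 4) = 4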